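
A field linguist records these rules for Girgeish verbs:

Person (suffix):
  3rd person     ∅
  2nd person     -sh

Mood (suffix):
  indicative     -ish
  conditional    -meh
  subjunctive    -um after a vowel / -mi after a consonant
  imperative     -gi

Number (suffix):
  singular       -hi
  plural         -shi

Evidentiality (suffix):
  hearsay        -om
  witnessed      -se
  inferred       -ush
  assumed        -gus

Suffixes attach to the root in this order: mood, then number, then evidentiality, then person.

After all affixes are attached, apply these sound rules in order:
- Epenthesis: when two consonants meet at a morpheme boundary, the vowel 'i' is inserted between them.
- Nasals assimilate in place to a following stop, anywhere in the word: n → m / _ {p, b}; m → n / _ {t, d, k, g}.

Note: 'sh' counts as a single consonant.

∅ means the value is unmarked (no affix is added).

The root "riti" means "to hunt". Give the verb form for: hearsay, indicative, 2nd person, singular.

Attach mood indicative -ish → ritiish.
Attach number singular -hi → ritiishhi.
Attach evidentiality hearsay -om → ritiishhiom.
Attach person 2nd person -sh → ritiishhiomsh.
Apply epenthesis: ritiishhiomsh → ritiishihiomish.
Nasal assimilation: no change.

ritiishihiomish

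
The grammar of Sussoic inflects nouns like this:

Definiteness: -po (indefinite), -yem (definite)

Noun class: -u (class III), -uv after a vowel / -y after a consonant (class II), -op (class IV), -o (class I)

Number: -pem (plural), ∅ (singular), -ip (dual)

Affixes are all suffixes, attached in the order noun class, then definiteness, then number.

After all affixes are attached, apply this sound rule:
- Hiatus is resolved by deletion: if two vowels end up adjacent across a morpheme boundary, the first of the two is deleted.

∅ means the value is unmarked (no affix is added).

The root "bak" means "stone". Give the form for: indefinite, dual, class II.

bakypip

Attach noun class class II -y (after consonant 'k') → baky.
Attach definiteness indefinite -po → bakypo.
Attach number dual -ip → bakypoip.
Apply vowel deletion: bakypoip → bakypip.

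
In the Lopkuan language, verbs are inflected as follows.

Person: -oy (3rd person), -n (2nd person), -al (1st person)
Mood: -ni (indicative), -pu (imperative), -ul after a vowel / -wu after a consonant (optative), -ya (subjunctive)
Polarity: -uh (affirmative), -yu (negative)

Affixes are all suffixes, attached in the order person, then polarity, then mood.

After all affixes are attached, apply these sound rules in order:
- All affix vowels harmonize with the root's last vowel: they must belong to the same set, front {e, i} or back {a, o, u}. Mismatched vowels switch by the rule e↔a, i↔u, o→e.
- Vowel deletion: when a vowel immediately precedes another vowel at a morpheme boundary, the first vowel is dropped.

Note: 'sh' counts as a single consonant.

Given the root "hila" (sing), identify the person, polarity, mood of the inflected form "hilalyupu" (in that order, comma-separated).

Segment: hila-al-yu-pu.
person: -al → 1st person.
polarity: -yu → negative.
mood: -pu → imperative.

1st person, negative, imperative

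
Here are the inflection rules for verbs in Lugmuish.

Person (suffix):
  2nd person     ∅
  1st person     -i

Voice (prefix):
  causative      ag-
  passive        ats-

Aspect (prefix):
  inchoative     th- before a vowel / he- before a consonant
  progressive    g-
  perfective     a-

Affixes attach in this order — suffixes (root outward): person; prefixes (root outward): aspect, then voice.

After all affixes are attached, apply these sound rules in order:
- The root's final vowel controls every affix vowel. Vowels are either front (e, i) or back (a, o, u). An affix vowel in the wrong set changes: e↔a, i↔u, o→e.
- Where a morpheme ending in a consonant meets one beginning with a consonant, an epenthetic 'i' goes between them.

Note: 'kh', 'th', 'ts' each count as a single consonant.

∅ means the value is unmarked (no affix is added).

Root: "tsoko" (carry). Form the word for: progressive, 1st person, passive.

Attach person 1st person -i → tsokoi.
Attach aspect progressive g- → gtsokoi.
Attach voice passive ats- → atsgtsokoi.
Apply vowel harmony: atsgtsokoi → atsgtsokou.
Apply epenthesis: atsgtsokou → atsigitsokou.

atsigitsokou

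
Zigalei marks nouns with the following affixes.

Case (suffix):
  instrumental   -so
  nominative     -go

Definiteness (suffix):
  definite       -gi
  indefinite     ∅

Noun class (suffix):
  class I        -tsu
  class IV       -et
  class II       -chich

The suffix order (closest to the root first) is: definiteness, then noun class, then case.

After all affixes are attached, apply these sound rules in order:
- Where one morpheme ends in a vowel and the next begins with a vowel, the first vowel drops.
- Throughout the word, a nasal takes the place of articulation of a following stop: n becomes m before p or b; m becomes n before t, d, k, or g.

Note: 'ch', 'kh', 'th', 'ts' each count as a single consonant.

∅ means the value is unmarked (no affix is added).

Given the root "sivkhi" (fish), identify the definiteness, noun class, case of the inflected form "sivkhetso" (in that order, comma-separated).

indefinite, class IV, instrumental

Segment: sivkhi-et-so.
definiteness: ∅ → indefinite.
noun class: -et → class IV.
case: -so → instrumental.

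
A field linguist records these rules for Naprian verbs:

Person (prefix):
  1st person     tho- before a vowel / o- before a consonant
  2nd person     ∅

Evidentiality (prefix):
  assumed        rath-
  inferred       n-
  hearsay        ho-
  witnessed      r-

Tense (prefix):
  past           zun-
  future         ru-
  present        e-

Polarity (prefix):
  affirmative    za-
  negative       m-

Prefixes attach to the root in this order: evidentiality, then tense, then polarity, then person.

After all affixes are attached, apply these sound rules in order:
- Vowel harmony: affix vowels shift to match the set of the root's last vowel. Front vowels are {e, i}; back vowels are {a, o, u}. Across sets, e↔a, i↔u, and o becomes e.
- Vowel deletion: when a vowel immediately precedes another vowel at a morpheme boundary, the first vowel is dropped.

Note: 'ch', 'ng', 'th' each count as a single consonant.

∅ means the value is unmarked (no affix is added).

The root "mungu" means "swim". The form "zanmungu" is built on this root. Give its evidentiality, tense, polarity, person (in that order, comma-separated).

Segment: za-e-n-mungu.
evidentiality: n- → inferred.
tense: e- → present.
polarity: za- → affirmative.
person: ∅ → 2nd person.

inferred, present, affirmative, 2nd person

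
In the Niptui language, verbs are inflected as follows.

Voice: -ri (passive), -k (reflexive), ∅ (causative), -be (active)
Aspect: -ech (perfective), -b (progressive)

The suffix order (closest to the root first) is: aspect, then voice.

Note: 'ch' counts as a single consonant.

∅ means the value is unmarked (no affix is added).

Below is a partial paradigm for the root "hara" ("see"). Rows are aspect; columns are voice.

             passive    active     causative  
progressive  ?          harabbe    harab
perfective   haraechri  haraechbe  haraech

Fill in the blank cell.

harabri

Attach aspect progressive -b → harab.
Attach voice passive -ri → harabri.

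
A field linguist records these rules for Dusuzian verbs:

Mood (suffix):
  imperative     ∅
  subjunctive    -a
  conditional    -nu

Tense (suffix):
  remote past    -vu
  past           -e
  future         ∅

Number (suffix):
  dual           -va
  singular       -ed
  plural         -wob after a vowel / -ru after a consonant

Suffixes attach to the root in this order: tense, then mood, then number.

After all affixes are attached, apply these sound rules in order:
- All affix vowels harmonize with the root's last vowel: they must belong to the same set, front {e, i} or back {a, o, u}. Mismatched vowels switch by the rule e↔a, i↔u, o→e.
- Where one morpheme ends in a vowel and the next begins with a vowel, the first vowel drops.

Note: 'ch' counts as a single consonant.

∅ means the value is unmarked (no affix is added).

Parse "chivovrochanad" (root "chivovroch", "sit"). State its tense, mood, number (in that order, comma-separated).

past, conditional, singular

Segment: chivovroch-e-nu-ed.
tense: -e → past.
mood: -nu → conditional.
number: -ed → singular.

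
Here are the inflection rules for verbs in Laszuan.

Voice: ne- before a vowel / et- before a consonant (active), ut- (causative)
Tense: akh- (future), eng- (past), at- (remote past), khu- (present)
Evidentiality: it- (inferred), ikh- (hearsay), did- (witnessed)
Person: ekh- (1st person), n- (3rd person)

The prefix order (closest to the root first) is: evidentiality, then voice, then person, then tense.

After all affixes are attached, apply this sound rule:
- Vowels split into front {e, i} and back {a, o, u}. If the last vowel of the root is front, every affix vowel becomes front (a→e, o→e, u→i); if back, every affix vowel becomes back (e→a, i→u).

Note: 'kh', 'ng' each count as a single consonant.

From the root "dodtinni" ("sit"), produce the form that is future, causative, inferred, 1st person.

ekhekhititdodtinni

Attach evidentiality inferred it- → itdodtinni.
Attach voice causative ut- → utitdodtinni.
Attach person 1st person ekh- → ekhutitdodtinni.
Attach tense future akh- → akhekhutitdodtinni.
Apply vowel harmony: akhekhutitdodtinni → ekhekhititdodtinni.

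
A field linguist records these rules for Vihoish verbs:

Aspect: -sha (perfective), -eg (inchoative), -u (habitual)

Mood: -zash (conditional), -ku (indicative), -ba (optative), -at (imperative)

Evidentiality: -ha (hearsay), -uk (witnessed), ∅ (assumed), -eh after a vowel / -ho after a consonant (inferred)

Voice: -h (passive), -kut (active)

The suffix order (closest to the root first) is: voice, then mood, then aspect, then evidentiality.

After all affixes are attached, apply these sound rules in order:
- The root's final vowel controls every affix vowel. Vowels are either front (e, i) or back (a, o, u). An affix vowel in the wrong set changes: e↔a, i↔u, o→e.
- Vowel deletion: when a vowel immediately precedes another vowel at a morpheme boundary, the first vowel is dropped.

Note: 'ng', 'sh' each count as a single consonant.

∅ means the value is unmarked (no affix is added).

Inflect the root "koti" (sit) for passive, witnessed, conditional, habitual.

Attach voice passive -h → kotih.
Attach mood conditional -zash → kotihzash.
Attach aspect habitual -u → kotihzashu.
Attach evidentiality witnessed -uk → kotihzashuuk.
Apply vowel harmony: kotihzashuuk → kotihzeshiik.
Apply vowel deletion: kotihzeshiik → kotihzeshik.

kotihzeshik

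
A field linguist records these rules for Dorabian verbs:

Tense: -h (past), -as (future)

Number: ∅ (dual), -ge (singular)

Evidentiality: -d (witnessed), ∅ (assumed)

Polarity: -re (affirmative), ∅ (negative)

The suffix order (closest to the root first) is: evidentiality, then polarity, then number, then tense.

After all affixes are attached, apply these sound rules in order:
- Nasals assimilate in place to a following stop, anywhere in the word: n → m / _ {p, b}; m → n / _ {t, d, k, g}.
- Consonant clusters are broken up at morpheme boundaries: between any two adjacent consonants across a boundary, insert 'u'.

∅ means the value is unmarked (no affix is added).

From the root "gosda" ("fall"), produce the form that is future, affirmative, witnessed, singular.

Attach evidentiality witnessed -d → gosdad.
Attach polarity affirmative -re → gosdadre.
Attach number singular -ge → gosdadrege.
Attach tense future -as → gosdadregeas.
Nasal assimilation: no change.
Apply epenthesis: gosdadregeas → gosdaduregeas.

gosdaduregeas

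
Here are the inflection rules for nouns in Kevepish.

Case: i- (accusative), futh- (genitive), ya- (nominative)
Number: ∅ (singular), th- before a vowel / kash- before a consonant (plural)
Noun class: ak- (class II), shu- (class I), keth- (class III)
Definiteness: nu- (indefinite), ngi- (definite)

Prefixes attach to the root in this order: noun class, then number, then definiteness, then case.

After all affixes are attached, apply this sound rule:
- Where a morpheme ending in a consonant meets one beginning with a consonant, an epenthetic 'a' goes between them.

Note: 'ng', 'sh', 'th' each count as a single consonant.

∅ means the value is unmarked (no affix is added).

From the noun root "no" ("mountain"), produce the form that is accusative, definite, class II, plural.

Attach noun class class II ak- → akno.
Attach number plural th- (before vowel 'a') → thakno.
Attach definiteness definite ngi- → ngithakno.
Attach case accusative i- → ingithakno.
Apply epenthesis: ingithakno → ingithakano.

ingithakano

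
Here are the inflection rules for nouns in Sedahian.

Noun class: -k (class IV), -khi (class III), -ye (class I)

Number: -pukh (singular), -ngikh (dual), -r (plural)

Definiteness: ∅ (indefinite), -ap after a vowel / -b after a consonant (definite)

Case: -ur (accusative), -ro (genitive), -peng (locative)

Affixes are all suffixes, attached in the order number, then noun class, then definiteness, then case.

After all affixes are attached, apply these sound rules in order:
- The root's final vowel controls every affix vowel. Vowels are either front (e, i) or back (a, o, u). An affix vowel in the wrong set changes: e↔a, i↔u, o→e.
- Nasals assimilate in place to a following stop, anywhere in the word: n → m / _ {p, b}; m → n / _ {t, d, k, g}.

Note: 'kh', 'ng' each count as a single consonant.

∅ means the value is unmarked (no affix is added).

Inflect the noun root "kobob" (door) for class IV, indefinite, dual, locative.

kobobngukhkpang

Attach number dual -ngikh → kobobngikh.
Attach noun class class IV -k → kobobngikhk.
definiteness = indefinite: zero marking, form stays kobobngikhk.
Attach case locative -peng → kobobngikhkpeng.
Apply vowel harmony: kobobngikhkpeng → kobobngukhkpang.
Nasal assimilation: no change.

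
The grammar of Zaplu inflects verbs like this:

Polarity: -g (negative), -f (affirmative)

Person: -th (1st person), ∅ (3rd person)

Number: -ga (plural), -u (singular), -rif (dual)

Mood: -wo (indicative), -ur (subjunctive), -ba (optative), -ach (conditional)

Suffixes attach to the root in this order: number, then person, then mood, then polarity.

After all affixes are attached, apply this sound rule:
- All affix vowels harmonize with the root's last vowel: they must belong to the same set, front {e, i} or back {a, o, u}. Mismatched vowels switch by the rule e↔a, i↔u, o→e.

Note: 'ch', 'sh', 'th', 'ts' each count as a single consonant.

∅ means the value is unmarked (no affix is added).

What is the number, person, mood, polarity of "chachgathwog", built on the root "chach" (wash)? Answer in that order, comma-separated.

Segment: chach-ga-th-wo-g.
number: -ga → plural.
person: -th → 1st person.
mood: -wo → indicative.
polarity: -g → negative.

plural, 1st person, indicative, negative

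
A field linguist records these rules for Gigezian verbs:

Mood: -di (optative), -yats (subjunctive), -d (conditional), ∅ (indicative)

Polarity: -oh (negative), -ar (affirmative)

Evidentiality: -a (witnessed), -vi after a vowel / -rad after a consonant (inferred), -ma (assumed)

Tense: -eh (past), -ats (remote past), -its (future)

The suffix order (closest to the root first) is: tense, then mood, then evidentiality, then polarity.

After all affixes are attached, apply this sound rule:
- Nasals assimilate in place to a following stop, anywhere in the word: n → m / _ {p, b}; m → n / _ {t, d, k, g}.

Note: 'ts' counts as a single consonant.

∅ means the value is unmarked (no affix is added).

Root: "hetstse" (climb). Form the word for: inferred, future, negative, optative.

hetstseitsdivioh

Attach tense future -its → hetstseits.
Attach mood optative -di → hetstseitsdi.
Attach evidentiality inferred -vi (after vowel 'i') → hetstseitsdivi.
Attach polarity negative -oh → hetstseitsdivioh.
Nasal assimilation: no change.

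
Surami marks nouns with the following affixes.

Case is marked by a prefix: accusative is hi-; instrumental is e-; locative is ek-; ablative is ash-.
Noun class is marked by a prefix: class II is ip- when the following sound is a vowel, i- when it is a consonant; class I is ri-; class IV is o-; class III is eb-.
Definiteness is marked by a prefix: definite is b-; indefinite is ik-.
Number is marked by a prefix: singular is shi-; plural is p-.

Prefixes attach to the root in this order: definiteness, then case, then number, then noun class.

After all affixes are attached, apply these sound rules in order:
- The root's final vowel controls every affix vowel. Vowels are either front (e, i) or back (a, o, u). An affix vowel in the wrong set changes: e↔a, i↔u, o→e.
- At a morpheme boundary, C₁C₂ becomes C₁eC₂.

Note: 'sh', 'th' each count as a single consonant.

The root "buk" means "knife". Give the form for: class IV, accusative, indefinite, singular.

oshuhuukebuk

Attach definiteness indefinite ik- → ikbuk.
Attach case accusative hi- → hiikbuk.
Attach number singular shi- → shihiikbuk.
Attach noun class class IV o- → oshihiikbuk.
Apply vowel harmony: oshihiikbuk → oshuhuukbuk.
Apply epenthesis: oshuhuukbuk → oshuhuukebuk.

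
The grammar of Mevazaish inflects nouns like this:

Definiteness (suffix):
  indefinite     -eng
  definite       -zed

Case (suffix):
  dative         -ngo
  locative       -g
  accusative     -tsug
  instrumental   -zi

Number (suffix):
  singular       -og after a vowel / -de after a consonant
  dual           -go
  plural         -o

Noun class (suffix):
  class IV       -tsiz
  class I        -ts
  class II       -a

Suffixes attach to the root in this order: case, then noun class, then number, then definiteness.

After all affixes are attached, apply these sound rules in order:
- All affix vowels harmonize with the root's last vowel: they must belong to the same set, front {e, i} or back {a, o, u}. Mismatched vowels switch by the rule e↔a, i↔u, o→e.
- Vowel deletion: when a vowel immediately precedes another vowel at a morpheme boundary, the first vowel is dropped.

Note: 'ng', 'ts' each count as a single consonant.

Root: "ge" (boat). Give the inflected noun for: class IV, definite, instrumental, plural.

gezitsizezed

Attach case instrumental -zi → gezi.
Attach noun class class IV -tsiz → gezitsiz.
Attach number plural -o → gezitsizo.
Attach definiteness definite -zed → gezitsizozed.
Apply vowel harmony: gezitsizozed → gezitsizezed.
Vowel deletion: no change.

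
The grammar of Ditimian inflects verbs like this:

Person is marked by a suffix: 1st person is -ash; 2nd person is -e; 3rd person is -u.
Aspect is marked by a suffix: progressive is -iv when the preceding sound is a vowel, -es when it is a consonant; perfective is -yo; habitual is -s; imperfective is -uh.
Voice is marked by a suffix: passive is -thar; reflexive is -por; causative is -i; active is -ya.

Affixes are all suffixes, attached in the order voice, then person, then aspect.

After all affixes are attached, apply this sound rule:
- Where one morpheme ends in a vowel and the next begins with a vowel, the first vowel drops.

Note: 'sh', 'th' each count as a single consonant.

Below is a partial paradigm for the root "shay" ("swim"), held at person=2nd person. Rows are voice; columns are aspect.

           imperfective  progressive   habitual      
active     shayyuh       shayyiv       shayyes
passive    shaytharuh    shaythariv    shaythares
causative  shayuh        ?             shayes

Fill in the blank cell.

shayiv

Attach voice causative -i → shayi.
Attach person 2nd person -e → shayie.
Attach aspect progressive -iv (after vowel 'e') → shayieiv.
Apply vowel deletion: shayieiv → shayiv.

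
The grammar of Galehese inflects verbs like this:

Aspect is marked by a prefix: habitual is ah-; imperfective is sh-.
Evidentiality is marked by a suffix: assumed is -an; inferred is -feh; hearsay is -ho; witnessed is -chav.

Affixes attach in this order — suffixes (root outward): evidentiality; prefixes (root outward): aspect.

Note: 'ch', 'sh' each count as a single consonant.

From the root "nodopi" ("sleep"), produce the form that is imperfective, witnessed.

Attach aspect imperfective sh- → shnodopi.
Attach evidentiality witnessed -chav → shnodopichav.

shnodopichav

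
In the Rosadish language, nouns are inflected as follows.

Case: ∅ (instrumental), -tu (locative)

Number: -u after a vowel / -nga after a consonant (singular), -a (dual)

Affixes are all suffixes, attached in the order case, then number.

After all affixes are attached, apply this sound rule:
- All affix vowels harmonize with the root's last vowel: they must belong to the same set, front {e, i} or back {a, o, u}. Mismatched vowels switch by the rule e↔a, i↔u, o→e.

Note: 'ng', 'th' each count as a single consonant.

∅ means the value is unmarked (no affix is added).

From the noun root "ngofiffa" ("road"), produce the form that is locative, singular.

Attach case locative -tu → ngofiffatu.
Attach number singular -u (after vowel 'u') → ngofiffatuu.
Vowel harmony: no change.

ngofiffatuu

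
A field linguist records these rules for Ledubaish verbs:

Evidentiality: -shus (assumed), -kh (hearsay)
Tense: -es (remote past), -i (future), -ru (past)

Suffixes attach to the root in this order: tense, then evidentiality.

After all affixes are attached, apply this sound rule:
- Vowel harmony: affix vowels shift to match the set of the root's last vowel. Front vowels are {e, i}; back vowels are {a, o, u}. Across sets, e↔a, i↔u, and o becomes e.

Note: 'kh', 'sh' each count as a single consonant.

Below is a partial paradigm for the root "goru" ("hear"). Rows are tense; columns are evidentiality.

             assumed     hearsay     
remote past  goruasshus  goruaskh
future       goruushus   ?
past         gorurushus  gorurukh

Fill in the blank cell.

Attach tense future -i → gorui.
Attach evidentiality hearsay -kh → goruikh.
Apply vowel harmony: goruikh → goruukh.

goruukh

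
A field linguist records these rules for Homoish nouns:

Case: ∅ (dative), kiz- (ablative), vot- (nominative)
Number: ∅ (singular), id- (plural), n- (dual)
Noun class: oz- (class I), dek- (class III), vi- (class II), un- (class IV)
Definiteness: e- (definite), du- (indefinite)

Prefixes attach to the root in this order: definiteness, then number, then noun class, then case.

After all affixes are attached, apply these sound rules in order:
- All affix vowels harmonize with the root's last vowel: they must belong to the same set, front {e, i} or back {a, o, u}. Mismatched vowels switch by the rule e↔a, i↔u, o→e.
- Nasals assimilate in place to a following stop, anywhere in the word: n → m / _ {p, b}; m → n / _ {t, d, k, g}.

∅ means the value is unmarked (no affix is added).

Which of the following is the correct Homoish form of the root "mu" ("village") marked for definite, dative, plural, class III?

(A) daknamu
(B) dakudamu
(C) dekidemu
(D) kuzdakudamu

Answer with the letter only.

B

Attach definiteness definite e- → emu.
Attach number plural id- → idemu.
Attach noun class class III dek- → dekidemu.
case = dative: zero marking, form stays dekidemu.
Apply vowel harmony: dekidemu → dakudamu.
Nasal assimilation: no change.
So the correct form is dakudamu, option (B).
(C) dekidemu is wrong: it fails to apply the sound rule(s).
(A) daknamu is wrong: it uses dual instead of plural for number.
(D) kuzdakudamu is wrong: it uses ablative instead of dative for case.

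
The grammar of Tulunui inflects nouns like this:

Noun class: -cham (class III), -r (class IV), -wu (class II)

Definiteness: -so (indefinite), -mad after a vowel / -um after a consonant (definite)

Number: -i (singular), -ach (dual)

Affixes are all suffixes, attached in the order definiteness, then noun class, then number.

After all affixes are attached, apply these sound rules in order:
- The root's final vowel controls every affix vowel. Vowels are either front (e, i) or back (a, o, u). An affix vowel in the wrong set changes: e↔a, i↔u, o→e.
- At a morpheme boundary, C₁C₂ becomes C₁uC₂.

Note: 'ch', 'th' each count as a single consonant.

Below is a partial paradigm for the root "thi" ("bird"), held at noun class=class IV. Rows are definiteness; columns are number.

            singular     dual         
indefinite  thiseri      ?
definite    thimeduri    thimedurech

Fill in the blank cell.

thiserech

Attach definiteness indefinite -so → thiso.
Attach noun class class IV -r → thisor.
Attach number dual -ach → thisorach.
Apply vowel harmony: thisorach → thiserech.
Epenthesis: no change.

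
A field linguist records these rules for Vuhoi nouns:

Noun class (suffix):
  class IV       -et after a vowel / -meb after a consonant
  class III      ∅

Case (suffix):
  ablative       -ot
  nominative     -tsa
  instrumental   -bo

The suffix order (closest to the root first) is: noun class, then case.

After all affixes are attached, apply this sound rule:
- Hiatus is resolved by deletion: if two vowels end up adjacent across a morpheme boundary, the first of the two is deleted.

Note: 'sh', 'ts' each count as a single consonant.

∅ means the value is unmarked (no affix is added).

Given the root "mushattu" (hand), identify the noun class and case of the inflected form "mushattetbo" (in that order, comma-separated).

Segment: mushattu-et-bo.
noun class: -et/meb → class IV.
case: -bo → instrumental.

class IV, instrumental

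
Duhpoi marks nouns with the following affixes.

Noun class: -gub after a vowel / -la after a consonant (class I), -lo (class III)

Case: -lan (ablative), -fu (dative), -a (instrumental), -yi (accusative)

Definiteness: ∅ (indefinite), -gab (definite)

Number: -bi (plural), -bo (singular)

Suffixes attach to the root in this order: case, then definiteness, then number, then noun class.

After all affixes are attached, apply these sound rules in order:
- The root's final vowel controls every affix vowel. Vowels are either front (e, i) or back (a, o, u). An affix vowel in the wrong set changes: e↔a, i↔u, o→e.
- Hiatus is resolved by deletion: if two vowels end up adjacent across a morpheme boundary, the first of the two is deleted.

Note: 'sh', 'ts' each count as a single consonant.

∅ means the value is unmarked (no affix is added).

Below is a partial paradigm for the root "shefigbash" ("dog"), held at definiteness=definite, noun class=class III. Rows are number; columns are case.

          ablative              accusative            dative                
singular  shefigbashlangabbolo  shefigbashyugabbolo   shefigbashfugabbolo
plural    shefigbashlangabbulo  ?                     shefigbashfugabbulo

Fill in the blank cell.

shefigbashyugabbulo

Attach case accusative -yi → shefigbashyi.
Attach definiteness definite -gab → shefigbashyigab.
Attach number plural -bi → shefigbashyigabbi.
Attach noun class class III -lo → shefigbashyigabbilo.
Apply vowel harmony: shefigbashyigabbilo → shefigbashyugabbulo.
Vowel deletion: no change.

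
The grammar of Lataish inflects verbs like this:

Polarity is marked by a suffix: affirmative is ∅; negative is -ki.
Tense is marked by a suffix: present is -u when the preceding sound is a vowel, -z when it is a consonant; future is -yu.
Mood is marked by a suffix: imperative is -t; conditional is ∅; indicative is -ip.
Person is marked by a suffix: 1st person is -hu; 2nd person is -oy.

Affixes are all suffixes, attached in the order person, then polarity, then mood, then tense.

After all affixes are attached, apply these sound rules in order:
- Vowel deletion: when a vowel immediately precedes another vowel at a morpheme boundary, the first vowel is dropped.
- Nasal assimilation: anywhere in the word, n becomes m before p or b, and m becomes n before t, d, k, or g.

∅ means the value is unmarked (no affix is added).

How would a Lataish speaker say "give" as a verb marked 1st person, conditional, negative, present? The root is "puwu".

puwuhuku

Attach person 1st person -hu → puwuhu.
Attach polarity negative -ki → puwuhuki.
mood = conditional: zero marking, form stays puwuhuki.
Attach tense present -u (after vowel 'i') → puwuhukiu.
Apply vowel deletion: puwuhukiu → puwuhuku.
Nasal assimilation: no change.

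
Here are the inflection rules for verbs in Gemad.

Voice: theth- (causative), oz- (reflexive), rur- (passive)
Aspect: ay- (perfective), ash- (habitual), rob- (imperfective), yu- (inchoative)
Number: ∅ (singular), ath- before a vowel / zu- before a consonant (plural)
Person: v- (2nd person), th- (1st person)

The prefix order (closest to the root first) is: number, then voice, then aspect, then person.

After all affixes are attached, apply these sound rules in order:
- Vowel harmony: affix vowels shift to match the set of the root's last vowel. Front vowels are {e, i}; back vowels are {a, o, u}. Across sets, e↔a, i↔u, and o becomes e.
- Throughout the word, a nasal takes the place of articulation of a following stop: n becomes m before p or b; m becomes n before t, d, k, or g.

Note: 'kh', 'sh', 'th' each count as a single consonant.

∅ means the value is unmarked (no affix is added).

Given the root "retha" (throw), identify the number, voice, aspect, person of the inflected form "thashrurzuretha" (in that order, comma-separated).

Segment: th-ash-rur-zu-retha.
number: ath/zu- → plural.
voice: rur- → passive.
aspect: ash- → habitual.
person: th- → 1st person.

plural, passive, habitual, 1st person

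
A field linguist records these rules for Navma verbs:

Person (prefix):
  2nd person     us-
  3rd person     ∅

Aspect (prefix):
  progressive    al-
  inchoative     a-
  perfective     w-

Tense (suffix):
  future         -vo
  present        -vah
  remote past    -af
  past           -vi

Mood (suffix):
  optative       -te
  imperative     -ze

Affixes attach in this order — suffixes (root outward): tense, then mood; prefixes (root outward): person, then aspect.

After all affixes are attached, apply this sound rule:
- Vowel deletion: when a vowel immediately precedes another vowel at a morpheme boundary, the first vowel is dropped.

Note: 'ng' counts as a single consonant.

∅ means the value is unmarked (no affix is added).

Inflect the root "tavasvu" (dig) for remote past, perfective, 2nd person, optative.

wustavasvafte

Attach tense remote past -af → tavasvuaf.
Attach person 2nd person us- → ustavasvuaf.
Attach aspect perfective w- → wustavasvuaf.
Attach mood optative -te → wustavasvuafte.
Apply vowel deletion: wustavasvuafte → wustavasvafte.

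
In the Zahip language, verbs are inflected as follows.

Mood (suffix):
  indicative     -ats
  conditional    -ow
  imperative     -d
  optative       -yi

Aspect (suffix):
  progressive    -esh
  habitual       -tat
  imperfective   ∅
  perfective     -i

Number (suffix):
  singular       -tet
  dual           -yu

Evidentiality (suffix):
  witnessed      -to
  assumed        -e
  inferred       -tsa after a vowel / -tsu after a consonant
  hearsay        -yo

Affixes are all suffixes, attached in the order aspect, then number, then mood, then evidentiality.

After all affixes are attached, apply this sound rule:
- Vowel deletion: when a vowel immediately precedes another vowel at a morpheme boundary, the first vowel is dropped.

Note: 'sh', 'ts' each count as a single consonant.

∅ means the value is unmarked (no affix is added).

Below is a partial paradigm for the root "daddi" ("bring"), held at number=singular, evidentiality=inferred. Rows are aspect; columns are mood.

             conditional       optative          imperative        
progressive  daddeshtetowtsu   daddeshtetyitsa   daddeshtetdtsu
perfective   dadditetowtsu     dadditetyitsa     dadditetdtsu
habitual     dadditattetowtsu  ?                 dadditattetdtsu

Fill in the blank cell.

dadditattetyitsa

Attach aspect habitual -tat → dadditat.
Attach number singular -tet → dadditattet.
Attach mood optative -yi → dadditattetyi.
Attach evidentiality inferred -tsa (after vowel 'i') → dadditattetyitsa.
Vowel deletion: no change.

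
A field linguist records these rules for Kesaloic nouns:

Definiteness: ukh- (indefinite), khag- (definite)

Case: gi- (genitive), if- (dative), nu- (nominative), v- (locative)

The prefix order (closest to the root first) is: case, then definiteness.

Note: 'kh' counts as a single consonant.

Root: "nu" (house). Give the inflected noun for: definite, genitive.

Attach case genitive gi- → ginu.
Attach definiteness definite khag- → khagginu.

khagginu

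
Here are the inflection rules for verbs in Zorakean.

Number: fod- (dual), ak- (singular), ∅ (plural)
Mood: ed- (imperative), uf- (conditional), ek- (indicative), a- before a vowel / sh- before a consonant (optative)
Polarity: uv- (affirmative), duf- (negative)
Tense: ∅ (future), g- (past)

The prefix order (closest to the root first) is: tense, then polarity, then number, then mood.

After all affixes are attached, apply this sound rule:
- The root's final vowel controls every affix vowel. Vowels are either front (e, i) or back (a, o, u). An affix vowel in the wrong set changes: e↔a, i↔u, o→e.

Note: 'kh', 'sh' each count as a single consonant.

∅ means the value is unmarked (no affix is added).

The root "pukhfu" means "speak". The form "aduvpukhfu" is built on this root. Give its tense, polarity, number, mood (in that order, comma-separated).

Segment: ed-uv-pukhfu.
tense: ∅ → future.
polarity: uv- → affirmative.
number: ∅ → plural.
mood: ed- → imperative.

future, affirmative, plural, imperative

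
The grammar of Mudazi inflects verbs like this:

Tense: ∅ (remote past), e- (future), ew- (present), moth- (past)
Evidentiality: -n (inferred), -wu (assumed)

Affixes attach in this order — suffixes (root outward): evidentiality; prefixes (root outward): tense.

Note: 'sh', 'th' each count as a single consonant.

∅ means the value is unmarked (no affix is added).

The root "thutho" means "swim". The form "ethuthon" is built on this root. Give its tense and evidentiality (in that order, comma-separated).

future, inferred

Segment: e-thutho-n.
tense: e- → future.
evidentiality: -n → inferred.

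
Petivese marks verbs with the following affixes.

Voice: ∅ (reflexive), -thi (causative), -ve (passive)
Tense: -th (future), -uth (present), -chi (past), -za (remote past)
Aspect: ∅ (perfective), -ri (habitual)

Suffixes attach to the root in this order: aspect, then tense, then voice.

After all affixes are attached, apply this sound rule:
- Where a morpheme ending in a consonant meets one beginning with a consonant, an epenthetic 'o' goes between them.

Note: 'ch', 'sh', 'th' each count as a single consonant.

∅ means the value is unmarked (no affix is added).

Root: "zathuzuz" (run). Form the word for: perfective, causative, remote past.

zathuzuzozathi

aspect = perfective: zero marking, form stays zathuzuz.
Attach tense remote past -za → zathuzuzza.
Attach voice causative -thi → zathuzuzzathi.
Apply epenthesis: zathuzuzzathi → zathuzuzozathi.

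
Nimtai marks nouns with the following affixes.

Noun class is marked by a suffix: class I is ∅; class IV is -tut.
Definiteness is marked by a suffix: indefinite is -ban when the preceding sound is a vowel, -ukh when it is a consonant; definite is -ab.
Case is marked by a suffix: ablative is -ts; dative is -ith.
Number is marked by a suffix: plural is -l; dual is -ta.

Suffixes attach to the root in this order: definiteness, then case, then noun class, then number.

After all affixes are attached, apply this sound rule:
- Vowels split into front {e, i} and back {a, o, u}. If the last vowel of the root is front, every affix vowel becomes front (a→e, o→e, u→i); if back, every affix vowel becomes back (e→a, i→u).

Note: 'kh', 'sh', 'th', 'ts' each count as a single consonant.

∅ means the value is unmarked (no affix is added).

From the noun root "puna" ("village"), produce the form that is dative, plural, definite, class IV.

Attach definiteness definite -ab → punaab.
Attach case dative -ith → punaabith.
Attach noun class class IV -tut → punaabithtut.
Attach number plural -l → punaabithtutl.
Apply vowel harmony: punaabithtutl → punaabuthtutl.

punaabuthtutl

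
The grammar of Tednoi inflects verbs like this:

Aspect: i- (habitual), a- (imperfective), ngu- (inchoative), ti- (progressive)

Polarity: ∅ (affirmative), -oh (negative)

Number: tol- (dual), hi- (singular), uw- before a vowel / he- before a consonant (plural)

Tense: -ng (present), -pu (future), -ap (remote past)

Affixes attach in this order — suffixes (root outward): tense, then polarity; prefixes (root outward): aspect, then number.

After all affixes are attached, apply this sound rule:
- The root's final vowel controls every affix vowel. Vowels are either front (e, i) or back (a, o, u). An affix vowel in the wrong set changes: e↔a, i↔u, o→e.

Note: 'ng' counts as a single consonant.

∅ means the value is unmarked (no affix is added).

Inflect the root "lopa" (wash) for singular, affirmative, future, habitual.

Attach aspect habitual i- → ilopa.
Attach tense future -pu → ilopapu.
Attach number singular hi- → hiilopapu.
polarity = affirmative: zero marking, form stays hiilopapu.
Apply vowel harmony: hiilopapu → huulopapu.

huulopapu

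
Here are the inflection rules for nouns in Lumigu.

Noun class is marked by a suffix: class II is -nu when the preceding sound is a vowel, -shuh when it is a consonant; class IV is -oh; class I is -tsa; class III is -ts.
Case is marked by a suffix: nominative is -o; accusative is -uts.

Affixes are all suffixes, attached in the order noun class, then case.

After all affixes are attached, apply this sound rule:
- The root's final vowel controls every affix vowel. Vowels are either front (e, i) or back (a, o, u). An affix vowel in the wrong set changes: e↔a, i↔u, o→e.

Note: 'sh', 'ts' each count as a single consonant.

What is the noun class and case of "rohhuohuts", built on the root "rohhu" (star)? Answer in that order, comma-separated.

class IV, accusative

Segment: rohhu-oh-uts.
noun class: -oh → class IV.
case: -uts → accusative.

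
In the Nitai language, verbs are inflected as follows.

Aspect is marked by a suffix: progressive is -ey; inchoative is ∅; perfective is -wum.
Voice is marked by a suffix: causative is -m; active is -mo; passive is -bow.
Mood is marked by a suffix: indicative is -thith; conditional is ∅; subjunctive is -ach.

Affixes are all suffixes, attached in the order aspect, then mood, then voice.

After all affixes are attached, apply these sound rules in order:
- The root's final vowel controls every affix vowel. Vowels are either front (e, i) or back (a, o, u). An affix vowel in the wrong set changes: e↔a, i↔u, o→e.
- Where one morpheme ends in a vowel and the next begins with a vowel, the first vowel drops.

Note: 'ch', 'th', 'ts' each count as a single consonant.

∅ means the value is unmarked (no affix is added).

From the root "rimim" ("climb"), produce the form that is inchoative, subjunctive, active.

aspect = inchoative: zero marking, form stays rimim.
Attach mood subjunctive -ach → rimimach.
Attach voice active -mo → rimimachmo.
Apply vowel harmony: rimimachmo → rimimechme.
Vowel deletion: no change.

rimimechme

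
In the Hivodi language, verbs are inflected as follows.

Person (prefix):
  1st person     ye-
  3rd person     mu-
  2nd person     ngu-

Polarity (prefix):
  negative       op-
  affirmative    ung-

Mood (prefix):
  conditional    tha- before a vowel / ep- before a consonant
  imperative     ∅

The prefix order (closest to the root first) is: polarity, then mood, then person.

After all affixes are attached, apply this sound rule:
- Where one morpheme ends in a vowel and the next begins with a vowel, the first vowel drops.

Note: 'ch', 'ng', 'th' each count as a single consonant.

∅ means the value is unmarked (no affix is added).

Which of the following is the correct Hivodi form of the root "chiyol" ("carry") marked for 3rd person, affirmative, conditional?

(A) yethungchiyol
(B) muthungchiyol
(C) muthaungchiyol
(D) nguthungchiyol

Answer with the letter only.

Attach polarity affirmative ung- → ungchiyol.
Attach mood conditional tha- (before vowel 'u') → thaungchiyol.
Attach person 3rd person mu- → muthaungchiyol.
Apply vowel deletion: muthaungchiyol → muthungchiyol.
So the correct form is muthungchiyol, option (B).
(C) muthaungchiyol is wrong: it fails to apply the sound rule(s).
(D) nguthungchiyol is wrong: it uses 2nd person instead of 3rd person for person.
(A) yethungchiyol is wrong: it uses 1st person instead of 3rd person for person.

B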